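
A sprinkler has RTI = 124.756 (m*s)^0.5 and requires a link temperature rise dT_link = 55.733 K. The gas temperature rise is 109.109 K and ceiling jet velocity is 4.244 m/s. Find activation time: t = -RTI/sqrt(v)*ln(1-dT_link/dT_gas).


dT_link/dT_gas = 0.51080
ln(1 - 0.51080) = -0.71499
t = -124.756 / sqrt(4.244) * -0.71499 = 43.298 s

43.298 s


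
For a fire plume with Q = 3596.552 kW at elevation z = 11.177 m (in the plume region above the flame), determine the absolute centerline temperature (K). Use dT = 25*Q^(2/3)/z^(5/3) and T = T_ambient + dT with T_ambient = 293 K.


Q^(2/3) = 234.74
z^(5/3) = 55.874
dT = 25 * 234.74 / 55.874 = 105.03 K
T = 293 + 105.03 = 398.03 K

398.03 K


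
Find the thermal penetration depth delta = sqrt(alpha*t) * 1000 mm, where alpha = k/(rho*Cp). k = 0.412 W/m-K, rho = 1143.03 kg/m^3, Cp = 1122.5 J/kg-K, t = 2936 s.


alpha = 0.412 / (1143.03 * 1122.5) = 3.2111e-07 m^2/s
alpha * t = 0.00094278
delta = sqrt(0.00094278) * 1000 = 30.705 mm

30.705 mm


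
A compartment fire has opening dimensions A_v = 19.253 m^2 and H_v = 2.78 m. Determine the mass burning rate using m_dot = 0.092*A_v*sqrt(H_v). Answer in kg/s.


sqrt(H_v) = 1.6673
m_dot = 0.092 * 19.253 * 1.6673 = 2.9533 kg/s

2.9533 kg/s


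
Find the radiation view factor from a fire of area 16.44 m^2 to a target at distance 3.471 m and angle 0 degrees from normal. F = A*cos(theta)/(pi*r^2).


cos(0 deg) = 1
pi*r^2 = 37.849
F = 16.44 * 1 / 37.849 = 0.43435

0.43435


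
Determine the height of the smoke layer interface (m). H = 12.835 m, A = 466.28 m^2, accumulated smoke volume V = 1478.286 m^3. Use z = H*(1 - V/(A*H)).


V/(A*H) = 0.24701
1 - 0.24701 = 0.75299
z = 12.835 * 0.75299 = 9.6646 m

9.6646 m


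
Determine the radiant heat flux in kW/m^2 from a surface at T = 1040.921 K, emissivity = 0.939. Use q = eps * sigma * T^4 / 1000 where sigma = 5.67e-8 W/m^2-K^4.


T^4 = 1.1740e+12
q = 0.939 * 5.67e-8 * 1.1740e+12 / 1000 = 62.506 kW/m^2

62.506 kW/m^2


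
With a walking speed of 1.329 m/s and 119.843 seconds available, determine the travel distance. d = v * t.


d = 1.329 * 119.843 = 159.27 m

159.27 m


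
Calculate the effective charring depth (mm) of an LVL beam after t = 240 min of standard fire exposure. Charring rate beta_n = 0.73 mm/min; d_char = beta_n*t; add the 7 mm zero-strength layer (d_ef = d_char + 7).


d_char = 0.73 * 240 = 175.2 mm
d_ef = 175.2 + 1.0*7 = 182.2 mm

182.2 mm


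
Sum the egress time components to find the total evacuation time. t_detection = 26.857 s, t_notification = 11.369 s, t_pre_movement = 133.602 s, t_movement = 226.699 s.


Total = 26.857 + 11.369 + 133.602 + 226.699 = 398.527 s

398.527 s


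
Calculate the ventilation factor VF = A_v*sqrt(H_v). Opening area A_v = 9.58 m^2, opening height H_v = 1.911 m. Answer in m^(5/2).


sqrt(H_v) = 1.3824
VF = 9.58 * 1.3824 = 13.243 m^(5/2)

13.243 m^(5/2)


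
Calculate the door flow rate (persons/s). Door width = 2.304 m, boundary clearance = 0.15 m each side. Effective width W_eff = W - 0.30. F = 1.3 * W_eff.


W_eff = 2.304 - 0.30 = 2.004 m
F = 1.3 * 2.004 = 2.6052 persons/s

2.6052 persons/s


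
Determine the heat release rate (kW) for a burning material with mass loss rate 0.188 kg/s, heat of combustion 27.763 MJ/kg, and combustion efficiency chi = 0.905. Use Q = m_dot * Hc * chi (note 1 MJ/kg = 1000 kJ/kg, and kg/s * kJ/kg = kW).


Hc = 27.763 MJ/kg = 27.763 * 1000 kJ/kg = 27763 kJ/kg
Q = 0.188 kg/s * 27763 kJ/kg * 0.905 = 4723.6 kW

4723.6 kW


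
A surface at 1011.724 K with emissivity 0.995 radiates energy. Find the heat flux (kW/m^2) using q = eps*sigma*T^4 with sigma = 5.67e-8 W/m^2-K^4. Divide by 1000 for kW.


T^4 = 1.0477e+12
q = 0.995 * 5.67e-8 * 1.0477e+12 / 1000 = 59.109 kW/m^2

59.109 kW/m^2


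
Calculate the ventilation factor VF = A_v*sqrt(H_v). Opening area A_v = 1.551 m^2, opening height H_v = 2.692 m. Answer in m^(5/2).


sqrt(H_v) = 1.6407
VF = 1.551 * 1.6407 = 2.5448 m^(5/2)

2.5448 m^(5/2)


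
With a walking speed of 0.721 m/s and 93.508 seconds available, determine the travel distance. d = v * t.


d = 0.721 * 93.508 = 67.419 m

67.419 m


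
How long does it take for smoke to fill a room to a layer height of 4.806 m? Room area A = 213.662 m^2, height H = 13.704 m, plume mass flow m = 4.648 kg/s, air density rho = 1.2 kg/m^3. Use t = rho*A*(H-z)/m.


H - z = 8.898 m
t = 1.2 * 213.662 * 8.898 / 4.648 = 490.83 s

490.83 s


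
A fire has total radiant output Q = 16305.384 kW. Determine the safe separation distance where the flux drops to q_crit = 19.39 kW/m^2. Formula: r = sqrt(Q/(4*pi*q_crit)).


4*pi*q_crit = 243.66
Q/(4*pi*q_crit) = 66.918
r = sqrt(66.918) = 8.1803 m

8.1803 m


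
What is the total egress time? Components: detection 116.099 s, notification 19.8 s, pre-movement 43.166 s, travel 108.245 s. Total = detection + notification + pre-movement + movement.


Total = 116.099 + 19.8 + 43.166 + 108.245 = 287.31 s

287.31 s


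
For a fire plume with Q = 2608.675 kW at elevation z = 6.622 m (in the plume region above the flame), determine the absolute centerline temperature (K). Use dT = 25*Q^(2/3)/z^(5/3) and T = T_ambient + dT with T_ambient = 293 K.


Q^(2/3) = 189.50
z^(5/3) = 23.352
dT = 25 * 189.50 / 23.352 = 202.88 K
T = 293 + 202.88 = 495.88 K

495.88 K


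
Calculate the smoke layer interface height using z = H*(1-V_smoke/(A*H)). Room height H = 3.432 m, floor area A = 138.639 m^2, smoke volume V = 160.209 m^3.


V/(A*H) = 0.33671
1 - 0.33671 = 0.66329
z = 3.432 * 0.66329 = 2.2764 m

2.2764 m


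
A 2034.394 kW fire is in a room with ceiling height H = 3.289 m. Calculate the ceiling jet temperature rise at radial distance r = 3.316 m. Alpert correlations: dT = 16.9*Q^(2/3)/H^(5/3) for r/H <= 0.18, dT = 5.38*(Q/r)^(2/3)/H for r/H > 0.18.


r/H = 3.316 / 3.289 = 1.0082
r/H > 0.18, so dT = 5.38*(Q/r)^(2/3)/H
Q/r = 613.51
(Q/r)^(2/3) = 72.202
dT = 5.38 * 72.202 / 3.289 = 118.10 K

118.10 K


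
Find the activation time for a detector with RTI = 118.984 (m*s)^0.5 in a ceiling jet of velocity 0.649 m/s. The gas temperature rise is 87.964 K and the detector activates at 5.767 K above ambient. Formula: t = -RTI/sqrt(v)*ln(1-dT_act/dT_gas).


dT_act/dT_gas = 0.065561
ln(1 - 0.065561) = -0.067809
t = -118.984 / sqrt(0.649) * -0.067809 = 10.015 s

10.015 s


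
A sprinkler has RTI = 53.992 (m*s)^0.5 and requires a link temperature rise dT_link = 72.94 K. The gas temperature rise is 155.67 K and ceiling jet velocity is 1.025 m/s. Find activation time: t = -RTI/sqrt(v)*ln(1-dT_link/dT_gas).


dT_link/dT_gas = 0.46856
ln(1 - 0.46856) = -0.63216
t = -53.992 / sqrt(1.025) * -0.63216 = 33.713 s

33.713 s


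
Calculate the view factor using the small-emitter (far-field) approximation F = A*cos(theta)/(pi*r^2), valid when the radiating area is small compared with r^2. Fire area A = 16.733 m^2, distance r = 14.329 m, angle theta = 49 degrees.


cos(49 deg) = 0.65606
pi*r^2 = 645.03
F = 16.733 * 0.65606 / 645.03 = 0.017019

0.017019


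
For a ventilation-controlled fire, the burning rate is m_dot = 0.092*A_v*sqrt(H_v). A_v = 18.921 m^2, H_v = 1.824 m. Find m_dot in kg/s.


sqrt(H_v) = 1.3506
m_dot = 0.092 * 18.921 * 1.3506 = 2.3510 kg/s

2.3510 kg/s


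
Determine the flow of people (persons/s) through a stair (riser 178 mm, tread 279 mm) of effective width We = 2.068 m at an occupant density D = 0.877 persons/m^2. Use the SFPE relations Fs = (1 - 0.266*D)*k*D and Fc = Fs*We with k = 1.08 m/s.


1 - 0.266*D = 1 - 0.266*0.877 = 0.76672
Fs = 0.76672 * 1.08 * 0.877 = 0.72620 persons/(s*m)
Fc = 0.72620 * 2.068 = 1.5018 persons/s

1.5018 persons/s


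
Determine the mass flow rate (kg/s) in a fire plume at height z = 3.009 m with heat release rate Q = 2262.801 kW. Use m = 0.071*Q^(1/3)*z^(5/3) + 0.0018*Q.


Q^(1/3) = 13.129
z^(5/3) = 6.2715
First term = 0.071 * 13.129 * 6.2715 = 5.8458
Second term = 0.0018 * 2262.801 = 4.0730
m = 9.9188 kg/s

9.9188 kg/s


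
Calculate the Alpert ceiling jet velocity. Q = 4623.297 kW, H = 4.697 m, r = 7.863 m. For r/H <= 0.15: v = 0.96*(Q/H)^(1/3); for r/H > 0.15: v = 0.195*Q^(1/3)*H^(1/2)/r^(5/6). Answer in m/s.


r/H = 7.863 / 4.697 = 1.6740
r/H > 0.15, so v = 0.195*Q^(1/3)*H^(1/2)/r^(5/6)
Q^(1/3) = 16.659
H^(1/2) = 2.1673
r^(5/6) = 5.5760
v = 0.195 * 16.659 * 2.1673 / 5.5760 = 1.2626 m/s

1.2626 m/s


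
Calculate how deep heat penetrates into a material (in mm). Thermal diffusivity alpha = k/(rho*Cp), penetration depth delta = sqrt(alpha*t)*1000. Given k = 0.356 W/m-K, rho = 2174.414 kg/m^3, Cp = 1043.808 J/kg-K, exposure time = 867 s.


alpha = 0.356 / (2174.414 * 1043.808) = 1.5685e-07 m^2/s
alpha * t = 0.00013599
delta = sqrt(0.00013599) * 1000 = 11.661 mm

11.661 mm


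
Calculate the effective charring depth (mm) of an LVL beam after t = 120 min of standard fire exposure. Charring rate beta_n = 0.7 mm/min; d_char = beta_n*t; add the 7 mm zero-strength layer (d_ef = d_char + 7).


d_char = 0.7 * 120 = 84 mm
d_ef = 84 + 1.0*7 = 91 mm

91 mm


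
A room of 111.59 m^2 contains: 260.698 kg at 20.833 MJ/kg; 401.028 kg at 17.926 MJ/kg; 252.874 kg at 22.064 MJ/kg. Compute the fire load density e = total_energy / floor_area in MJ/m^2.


Total energy = 260.698*20.833 + 401.028*17.926 + 252.874*22.064
= 5431.121 + 7188.828 + 5579.412
= 18199.36 MJ
e = 18199.36 / 111.59 = 163.09 MJ/m^2

163.09 MJ/m^2


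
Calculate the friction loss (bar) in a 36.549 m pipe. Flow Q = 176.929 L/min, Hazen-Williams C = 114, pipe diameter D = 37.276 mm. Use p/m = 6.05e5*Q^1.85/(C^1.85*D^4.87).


Q^1.85 = 14402
C^1.85 = 6386.7
D^4.87 = 4.4964e+07
p/m = 0.030342 bar/m
p_total = 0.030342 * 36.549 = 1.1090 bar

1.1090 bar


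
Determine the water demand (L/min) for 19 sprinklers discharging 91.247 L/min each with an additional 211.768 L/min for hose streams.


Sprinkler demand = 19 * 91.247 = 1733.693 L/min
Total = 1733.693 + 211.768 = 1945.461 L/min

1945.461 L/min


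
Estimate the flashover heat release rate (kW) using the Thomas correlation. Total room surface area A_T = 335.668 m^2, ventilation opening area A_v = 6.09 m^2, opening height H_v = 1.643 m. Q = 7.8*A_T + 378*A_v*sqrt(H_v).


7.8*A_T = 2618.2
sqrt(H_v) = 1.2818
378*A_v*sqrt(H_v) = 2950.7
Q = 2618.2 + 2950.7 = 5568.9 kW

5568.9 kW


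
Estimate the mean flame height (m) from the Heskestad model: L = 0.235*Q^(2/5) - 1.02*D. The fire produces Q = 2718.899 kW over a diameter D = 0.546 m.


Q^(2/5) = 23.646
0.235 * Q^(2/5) = 5.5568
1.02 * D = 0.55692
L = 4.9999 m

4.9999 m


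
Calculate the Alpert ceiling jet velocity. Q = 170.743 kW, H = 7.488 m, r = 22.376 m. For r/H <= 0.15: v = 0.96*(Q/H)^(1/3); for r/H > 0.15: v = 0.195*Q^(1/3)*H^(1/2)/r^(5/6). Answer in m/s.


r/H = 22.376 / 7.488 = 2.9882
r/H > 0.15, so v = 0.195*Q^(1/3)*H^(1/2)/r^(5/6)
Q^(1/3) = 5.5477
H^(1/2) = 2.7364
r^(5/6) = 13.330
v = 0.195 * 5.5477 * 2.7364 / 13.330 = 0.22208 m/s

0.22208 m/s


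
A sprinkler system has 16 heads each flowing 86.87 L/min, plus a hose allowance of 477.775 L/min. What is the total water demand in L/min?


Sprinkler demand = 16 * 86.87 = 1389.92 L/min
Total = 1389.92 + 477.775 = 1867.695 L/min

1867.695 L/min


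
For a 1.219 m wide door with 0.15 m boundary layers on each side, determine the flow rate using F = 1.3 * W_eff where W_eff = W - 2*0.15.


W_eff = 1.219 - 0.30 = 0.919 m
F = 1.3 * 0.919 = 1.1947 persons/s

1.1947 persons/s


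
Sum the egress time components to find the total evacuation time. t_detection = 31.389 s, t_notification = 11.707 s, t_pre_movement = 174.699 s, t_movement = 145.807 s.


Total = 31.389 + 11.707 + 174.699 + 145.807 = 363.602 s

363.602 s


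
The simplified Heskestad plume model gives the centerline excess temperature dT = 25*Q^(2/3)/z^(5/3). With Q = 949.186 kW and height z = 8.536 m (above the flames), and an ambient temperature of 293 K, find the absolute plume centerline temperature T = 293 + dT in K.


Q^(2/3) = 96.583
z^(5/3) = 35.653
dT = 25 * 96.583 / 35.653 = 67.725 K
T = 293 + 67.725 = 360.73 K

360.73 K


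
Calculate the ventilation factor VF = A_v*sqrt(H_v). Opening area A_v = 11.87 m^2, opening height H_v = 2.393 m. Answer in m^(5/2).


sqrt(H_v) = 1.5469
VF = 11.87 * 1.5469 = 18.362 m^(5/2)

18.362 m^(5/2)


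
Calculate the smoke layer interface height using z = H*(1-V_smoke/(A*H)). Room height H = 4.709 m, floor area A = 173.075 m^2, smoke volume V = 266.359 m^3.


V/(A*H) = 0.32682
1 - 0.32682 = 0.67318
z = 4.709 * 0.67318 = 3.1700 m

3.1700 m


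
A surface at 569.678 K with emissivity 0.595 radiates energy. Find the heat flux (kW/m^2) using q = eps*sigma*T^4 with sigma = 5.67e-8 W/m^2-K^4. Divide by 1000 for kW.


T^4 = 1.0532e+11
q = 0.595 * 5.67e-8 * 1.0532e+11 / 1000 = 3.5532 kW/m^2

3.5532 kW/m^2


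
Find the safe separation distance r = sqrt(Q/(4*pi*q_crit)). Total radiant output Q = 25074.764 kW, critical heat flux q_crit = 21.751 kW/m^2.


4*pi*q_crit = 273.33
Q/(4*pi*q_crit) = 91.738
r = sqrt(91.738) = 9.5780 m

9.5780 m


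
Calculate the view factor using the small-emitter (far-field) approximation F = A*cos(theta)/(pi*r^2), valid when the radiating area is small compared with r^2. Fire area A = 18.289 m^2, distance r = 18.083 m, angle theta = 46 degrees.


cos(46 deg) = 0.69466
pi*r^2 = 1027.3
F = 18.289 * 0.69466 / 1027.3 = 0.012367

0.012367


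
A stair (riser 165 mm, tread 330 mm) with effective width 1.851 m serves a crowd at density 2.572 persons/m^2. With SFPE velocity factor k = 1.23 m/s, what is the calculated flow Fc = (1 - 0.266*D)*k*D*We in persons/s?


1 - 0.266*D = 1 - 0.266*2.572 = 0.31585
Fs = 0.31585 * 1.23 * 2.572 = 0.99920 persons/(s*m)
Fc = 0.99920 * 1.851 = 1.8495 persons/s

1.8495 persons/s


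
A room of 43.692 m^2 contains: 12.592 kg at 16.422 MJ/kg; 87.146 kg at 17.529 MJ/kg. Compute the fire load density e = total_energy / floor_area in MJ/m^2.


Total energy = 12.592*16.422 + 87.146*17.529
= 206.7858 + 1527.582
= 1734.368 MJ
e = 1734.368 / 43.692 = 39.695 MJ/m^2

39.695 MJ/m^2


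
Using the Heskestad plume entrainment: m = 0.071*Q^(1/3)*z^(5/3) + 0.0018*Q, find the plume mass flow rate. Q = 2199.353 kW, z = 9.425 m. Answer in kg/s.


Q^(1/3) = 13.005
z^(5/3) = 42.054
First term = 0.071 * 13.005 * 42.054 = 38.829
Second term = 0.0018 * 2199.353 = 3.9588
m = 42.788 kg/s

42.788 kg/s


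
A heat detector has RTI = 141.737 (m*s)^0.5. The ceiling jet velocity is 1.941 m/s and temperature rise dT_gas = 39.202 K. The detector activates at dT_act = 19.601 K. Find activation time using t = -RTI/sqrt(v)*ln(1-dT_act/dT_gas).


dT_act/dT_gas = 0.5
ln(1 - 0.5) = -0.69315
t = -141.737 / sqrt(1.941) * -0.69315 = 70.517 s

70.517 s


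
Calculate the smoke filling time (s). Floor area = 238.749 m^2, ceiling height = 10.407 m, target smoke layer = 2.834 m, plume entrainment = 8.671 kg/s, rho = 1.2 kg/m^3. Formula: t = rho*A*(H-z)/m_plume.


H - z = 7.573 m
t = 1.2 * 238.749 * 7.573 / 8.671 = 250.22 s

250.22 s


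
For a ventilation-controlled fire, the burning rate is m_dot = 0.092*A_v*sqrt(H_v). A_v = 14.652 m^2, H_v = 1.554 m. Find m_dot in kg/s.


sqrt(H_v) = 1.2466
m_dot = 0.092 * 14.652 * 1.2466 = 1.6804 kg/s

1.6804 kg/s


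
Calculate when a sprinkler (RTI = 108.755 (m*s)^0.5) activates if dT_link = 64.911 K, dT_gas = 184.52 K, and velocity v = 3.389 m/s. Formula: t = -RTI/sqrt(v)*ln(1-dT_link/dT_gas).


dT_link/dT_gas = 0.35178
ln(1 - 0.35178) = -0.43353
t = -108.755 / sqrt(3.389) * -0.43353 = 25.611 s

25.611 s


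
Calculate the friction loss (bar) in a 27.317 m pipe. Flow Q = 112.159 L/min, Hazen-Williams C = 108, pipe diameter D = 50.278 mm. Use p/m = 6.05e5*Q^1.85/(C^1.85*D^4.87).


Q^1.85 = 6197.2
C^1.85 = 5778.8
D^4.87 = 1.9307e+08
p/m = 0.0033605 bar/m
p_total = 0.0033605 * 27.317 = 0.091799 bar

0.091799 bar


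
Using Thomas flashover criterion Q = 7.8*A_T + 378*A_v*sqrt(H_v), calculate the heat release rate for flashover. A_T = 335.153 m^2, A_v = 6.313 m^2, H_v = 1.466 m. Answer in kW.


7.8*A_T = 2614.2
sqrt(H_v) = 1.2108
378*A_v*sqrt(H_v) = 2889.3
Q = 2614.2 + 2889.3 = 5503.5 kW

5503.5 kW


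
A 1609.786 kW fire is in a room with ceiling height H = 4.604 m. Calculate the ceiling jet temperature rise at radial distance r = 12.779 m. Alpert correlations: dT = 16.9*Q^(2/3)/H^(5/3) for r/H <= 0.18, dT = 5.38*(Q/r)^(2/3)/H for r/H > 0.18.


r/H = 12.779 / 4.604 = 2.7756
r/H > 0.18, so dT = 5.38*(Q/r)^(2/3)/H
Q/r = 125.97
(Q/r)^(2/3) = 25.129
dT = 5.38 * 25.129 / 4.604 = 29.365 K

29.365 K


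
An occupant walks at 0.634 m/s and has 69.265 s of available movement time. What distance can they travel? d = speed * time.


d = 0.634 * 69.265 = 43.914 m

43.914 m


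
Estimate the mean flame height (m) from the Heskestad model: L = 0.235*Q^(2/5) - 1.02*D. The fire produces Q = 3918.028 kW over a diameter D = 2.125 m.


Q^(2/5) = 27.367
0.235 * Q^(2/5) = 6.4312
1.02 * D = 2.1675
L = 4.2637 m

4.2637 m


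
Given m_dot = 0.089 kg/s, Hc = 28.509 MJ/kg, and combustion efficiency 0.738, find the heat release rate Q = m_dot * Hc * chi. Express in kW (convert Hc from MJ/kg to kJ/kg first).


Hc = 28.509 MJ/kg = 28.509 * 1000 kJ/kg = 28509 kJ/kg
Q = 0.089 kg/s * 28509 kJ/kg * 0.738 = 1872.5 kW

1872.5 kW


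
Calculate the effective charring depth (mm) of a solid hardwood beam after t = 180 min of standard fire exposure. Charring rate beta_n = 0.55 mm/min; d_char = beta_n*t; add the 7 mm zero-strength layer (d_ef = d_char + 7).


d_char = 0.55 * 180 = 99 mm
d_ef = 99 + 1.0*7 = 106 mm

106 mm


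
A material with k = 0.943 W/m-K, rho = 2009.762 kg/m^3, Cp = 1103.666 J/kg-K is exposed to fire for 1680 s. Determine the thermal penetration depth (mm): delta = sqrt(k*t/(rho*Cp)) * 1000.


alpha = 0.943 / (2009.762 * 1103.666) = 4.2514e-07 m^2/s
alpha * t = 0.00071423
delta = sqrt(0.00071423) * 1000 = 26.725 mm

26.725 mm


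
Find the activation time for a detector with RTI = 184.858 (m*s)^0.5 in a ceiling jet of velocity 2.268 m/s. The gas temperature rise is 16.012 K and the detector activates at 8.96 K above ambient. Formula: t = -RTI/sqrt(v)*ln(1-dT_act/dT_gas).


dT_act/dT_gas = 0.55958
ln(1 - 0.55958) = -0.82003
t = -184.858 / sqrt(2.268) * -0.82003 = 100.66 s

100.66 s


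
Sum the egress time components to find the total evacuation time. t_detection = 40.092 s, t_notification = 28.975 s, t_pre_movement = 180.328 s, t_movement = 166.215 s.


Total = 40.092 + 28.975 + 180.328 + 166.215 = 415.61 s

415.61 s


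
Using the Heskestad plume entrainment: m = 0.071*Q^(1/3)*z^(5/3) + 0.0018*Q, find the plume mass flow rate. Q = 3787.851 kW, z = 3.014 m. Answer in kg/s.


Q^(1/3) = 15.588
z^(5/3) = 6.2889
First term = 0.071 * 15.588 * 6.2889 = 6.9603
Second term = 0.0018 * 3787.851 = 6.8181
m = 13.778 kg/s

13.778 kg/s


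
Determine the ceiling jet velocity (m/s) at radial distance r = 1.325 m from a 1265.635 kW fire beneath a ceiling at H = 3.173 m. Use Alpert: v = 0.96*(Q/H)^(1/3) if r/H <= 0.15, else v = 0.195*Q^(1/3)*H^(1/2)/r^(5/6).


r/H = 1.325 / 3.173 = 0.41759
r/H > 0.15, so v = 0.195*Q^(1/3)*H^(1/2)/r^(5/6)
Q^(1/3) = 10.817
H^(1/2) = 1.7813
r^(5/6) = 1.2643
v = 0.195 * 10.817 * 1.7813 / 1.2643 = 2.9718 m/s

2.9718 m/s


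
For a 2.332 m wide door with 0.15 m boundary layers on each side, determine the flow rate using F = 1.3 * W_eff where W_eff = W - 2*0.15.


W_eff = 2.332 - 0.30 = 2.032 m
F = 1.3 * 2.032 = 2.6416 persons/s

2.6416 persons/s


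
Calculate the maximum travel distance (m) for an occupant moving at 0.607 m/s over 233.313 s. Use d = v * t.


d = 0.607 * 233.313 = 141.62 m

141.62 m


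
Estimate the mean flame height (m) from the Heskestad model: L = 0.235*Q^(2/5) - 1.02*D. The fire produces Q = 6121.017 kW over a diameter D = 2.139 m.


Q^(2/5) = 32.714
0.235 * Q^(2/5) = 7.6877
1.02 * D = 2.1818
L = 5.5059 m

5.5059 m


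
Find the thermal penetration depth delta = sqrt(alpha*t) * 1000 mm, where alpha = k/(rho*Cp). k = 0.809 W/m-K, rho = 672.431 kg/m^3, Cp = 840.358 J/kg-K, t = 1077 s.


alpha = 0.809 / (672.431 * 840.358) = 1.4316e-06 m^2/s
alpha * t = 0.0015419
delta = sqrt(0.0015419) * 1000 = 39.267 mm

39.267 mm


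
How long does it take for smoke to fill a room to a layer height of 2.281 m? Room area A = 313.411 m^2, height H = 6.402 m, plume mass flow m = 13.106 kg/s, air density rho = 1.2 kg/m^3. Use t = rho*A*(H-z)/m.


H - z = 4.121 m
t = 1.2 * 313.411 * 4.121 / 13.106 = 118.26 s

118.26 s


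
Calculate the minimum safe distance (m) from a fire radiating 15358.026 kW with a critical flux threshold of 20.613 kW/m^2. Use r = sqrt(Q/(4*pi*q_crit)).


4*pi*q_crit = 259.03
Q/(4*pi*q_crit) = 59.290
r = sqrt(59.290) = 7.7000 m

7.7000 m


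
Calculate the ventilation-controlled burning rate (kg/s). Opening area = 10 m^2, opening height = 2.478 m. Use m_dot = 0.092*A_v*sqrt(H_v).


sqrt(H_v) = 1.5742
m_dot = 0.092 * 10 * 1.5742 = 1.4482 kg/s

1.4482 kg/s


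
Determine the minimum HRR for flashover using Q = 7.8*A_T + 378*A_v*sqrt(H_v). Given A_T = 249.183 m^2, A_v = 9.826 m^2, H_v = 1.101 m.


7.8*A_T = 1943.6
sqrt(H_v) = 1.0493
378*A_v*sqrt(H_v) = 3897.3
Q = 1943.6 + 3897.3 = 5840.9 kW

5840.9 kW


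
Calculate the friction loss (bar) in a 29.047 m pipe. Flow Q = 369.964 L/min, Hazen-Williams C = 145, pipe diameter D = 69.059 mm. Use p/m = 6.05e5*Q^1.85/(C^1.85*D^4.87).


Q^1.85 = 56376
C^1.85 = 9966.2
D^4.87 = 9.0574e+08
p/m = 0.0037785 bar/m
p_total = 0.0037785 * 29.047 = 0.10975 bar

0.10975 bar


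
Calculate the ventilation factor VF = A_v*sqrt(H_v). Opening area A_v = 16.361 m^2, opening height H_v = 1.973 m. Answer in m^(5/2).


sqrt(H_v) = 1.4046
VF = 16.361 * 1.4046 = 22.981 m^(5/2)

22.981 m^(5/2)


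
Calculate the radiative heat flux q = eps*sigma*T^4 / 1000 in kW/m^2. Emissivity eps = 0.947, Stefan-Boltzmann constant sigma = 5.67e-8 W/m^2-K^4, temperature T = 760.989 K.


T^4 = 3.3536e+11
q = 0.947 * 5.67e-8 * 3.3536e+11 / 1000 = 18.007 kW/m^2

18.007 kW/m^2


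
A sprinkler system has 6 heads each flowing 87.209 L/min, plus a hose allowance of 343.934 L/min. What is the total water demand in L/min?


Sprinkler demand = 6 * 87.209 = 523.254 L/min
Total = 523.254 + 343.934 = 867.188 L/min

867.188 L/min


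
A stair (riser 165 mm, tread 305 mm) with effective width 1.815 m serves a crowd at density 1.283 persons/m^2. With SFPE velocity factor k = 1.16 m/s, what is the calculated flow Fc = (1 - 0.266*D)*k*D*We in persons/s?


1 - 0.266*D = 1 - 0.266*1.283 = 0.65872
Fs = 0.65872 * 1.16 * 1.283 = 0.98036 persons/(s*m)
Fc = 0.98036 * 1.815 = 1.7794 persons/s

1.7794 persons/s


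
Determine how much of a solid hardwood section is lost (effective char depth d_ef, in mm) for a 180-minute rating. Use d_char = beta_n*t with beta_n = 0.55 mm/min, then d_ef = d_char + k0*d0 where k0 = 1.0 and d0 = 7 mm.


d_char = 0.55 * 180 = 99 mm
d_ef = 99 + 1.0*7 = 106 mm

106 mm


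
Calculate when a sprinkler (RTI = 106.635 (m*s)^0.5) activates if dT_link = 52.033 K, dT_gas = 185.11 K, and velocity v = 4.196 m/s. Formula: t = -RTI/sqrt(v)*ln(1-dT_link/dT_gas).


dT_link/dT_gas = 0.28109
ln(1 - 0.28109) = -0.33002
t = -106.635 / sqrt(4.196) * -0.33002 = 17.180 s

17.180 s


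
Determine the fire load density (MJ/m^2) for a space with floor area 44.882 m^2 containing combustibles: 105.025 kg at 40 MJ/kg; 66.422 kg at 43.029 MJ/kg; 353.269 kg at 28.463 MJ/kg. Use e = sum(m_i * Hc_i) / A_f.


Total energy = 105.025*40 + 66.422*43.029 + 353.269*28.463
= 4201 + 2858.072 + 10055.10
= 17114.17 MJ
e = 17114.17 / 44.882 = 381.31 MJ/m^2

381.31 MJ/m^2


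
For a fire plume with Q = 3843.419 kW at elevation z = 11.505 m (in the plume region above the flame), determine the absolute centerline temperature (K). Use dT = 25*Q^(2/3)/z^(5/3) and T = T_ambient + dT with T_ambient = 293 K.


Q^(2/3) = 245.36
z^(5/3) = 58.633
dT = 25 * 245.36 / 58.633 = 104.62 K
T = 293 + 104.62 = 397.62 K

397.62 K


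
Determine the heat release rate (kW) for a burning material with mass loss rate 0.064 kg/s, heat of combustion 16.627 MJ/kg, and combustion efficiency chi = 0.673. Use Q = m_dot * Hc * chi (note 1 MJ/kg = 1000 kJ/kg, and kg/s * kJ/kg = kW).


Hc = 16.627 MJ/kg = 16.627 * 1000 kJ/kg = 16627 kJ/kg
Q = 0.064 kg/s * 16627 kJ/kg * 0.673 = 716.16 kW

716.16 kW


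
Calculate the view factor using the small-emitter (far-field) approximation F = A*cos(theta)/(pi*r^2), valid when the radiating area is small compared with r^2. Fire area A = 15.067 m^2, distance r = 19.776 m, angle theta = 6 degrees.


cos(6 deg) = 0.99452
pi*r^2 = 1228.6
F = 15.067 * 0.99452 / 1228.6 = 0.012196

0.012196


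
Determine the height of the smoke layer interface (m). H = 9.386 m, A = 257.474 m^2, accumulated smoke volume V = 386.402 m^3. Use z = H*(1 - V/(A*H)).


V/(A*H) = 0.15989
1 - 0.15989 = 0.84011
z = 9.386 * 0.84011 = 7.8853 m

7.8853 m


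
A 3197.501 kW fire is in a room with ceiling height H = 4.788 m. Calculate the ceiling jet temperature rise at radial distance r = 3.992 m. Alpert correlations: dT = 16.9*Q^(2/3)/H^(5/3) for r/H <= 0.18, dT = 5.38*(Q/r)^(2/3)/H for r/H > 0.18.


r/H = 3.992 / 4.788 = 0.83375
r/H > 0.18, so dT = 5.38*(Q/r)^(2/3)/H
Q/r = 800.98
(Q/r)^(2/3) = 86.248
dT = 5.38 * 86.248 / 4.788 = 96.911 K

96.911 K


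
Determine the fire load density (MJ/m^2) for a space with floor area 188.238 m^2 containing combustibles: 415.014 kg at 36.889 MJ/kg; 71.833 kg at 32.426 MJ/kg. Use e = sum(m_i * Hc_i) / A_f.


Total energy = 415.014*36.889 + 71.833*32.426
= 15309.45 + 2329.257
= 17638.71 MJ
e = 17638.71 / 188.238 = 93.704 MJ/m^2

93.704 MJ/m^2


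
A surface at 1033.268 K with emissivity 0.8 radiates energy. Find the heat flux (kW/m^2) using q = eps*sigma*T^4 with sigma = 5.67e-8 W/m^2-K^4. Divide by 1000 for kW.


T^4 = 1.1399e+12
q = 0.8 * 5.67e-8 * 1.1399e+12 / 1000 = 51.704 kW/m^2

51.704 kW/m^2


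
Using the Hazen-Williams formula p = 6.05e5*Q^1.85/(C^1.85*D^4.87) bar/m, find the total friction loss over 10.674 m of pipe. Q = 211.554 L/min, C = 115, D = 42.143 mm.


Q^1.85 = 20046
C^1.85 = 6490.7
D^4.87 = 8.1736e+07
p/m = 0.022860 bar/m
p_total = 0.022860 * 10.674 = 0.24401 bar

0.24401 bar


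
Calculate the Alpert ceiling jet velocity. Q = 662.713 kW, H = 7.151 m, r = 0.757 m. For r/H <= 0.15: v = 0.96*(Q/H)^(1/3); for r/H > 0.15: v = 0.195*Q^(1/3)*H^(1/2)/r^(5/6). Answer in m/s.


r/H = 0.757 / 7.151 = 0.10586
r/H <= 0.15, so v = 0.96*(Q/H)^(1/3)
Q/H = 92.674
(Q/H)^(1/3) = 4.5254
v = 0.96 * 4.5254 = 4.3443 m/s

4.3443 m/s


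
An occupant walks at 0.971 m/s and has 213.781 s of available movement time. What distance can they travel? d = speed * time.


d = 0.971 * 213.781 = 207.58 m

207.58 m


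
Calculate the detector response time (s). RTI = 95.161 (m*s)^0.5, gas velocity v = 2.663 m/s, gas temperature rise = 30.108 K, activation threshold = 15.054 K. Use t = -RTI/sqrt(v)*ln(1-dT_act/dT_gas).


dT_act/dT_gas = 0.5
ln(1 - 0.5) = -0.69315
t = -95.161 / sqrt(2.663) * -0.69315 = 40.420 s

40.420 s


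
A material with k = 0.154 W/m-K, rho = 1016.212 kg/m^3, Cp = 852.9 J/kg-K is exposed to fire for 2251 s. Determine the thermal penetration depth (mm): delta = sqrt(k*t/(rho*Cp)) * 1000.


alpha = 0.154 / (1016.212 * 852.9) = 1.7768e-07 m^2/s
alpha * t = 0.00039996
delta = sqrt(0.00039996) * 1000 = 19.999 mm

19.999 mm


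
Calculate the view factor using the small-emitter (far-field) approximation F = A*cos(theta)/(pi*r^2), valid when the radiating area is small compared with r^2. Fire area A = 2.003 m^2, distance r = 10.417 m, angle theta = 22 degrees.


cos(22 deg) = 0.92718
pi*r^2 = 340.91
F = 2.003 * 0.92718 / 340.91 = 0.0054477

0.0054477


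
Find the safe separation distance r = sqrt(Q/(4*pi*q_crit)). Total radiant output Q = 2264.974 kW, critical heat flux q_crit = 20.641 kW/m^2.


4*pi*q_crit = 259.38
Q/(4*pi*q_crit) = 8.7322
r = sqrt(8.7322) = 2.9550 m

2.9550 m


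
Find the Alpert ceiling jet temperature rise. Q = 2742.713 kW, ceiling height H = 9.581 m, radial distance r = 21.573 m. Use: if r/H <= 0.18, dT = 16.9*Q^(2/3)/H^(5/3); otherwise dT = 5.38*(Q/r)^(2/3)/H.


r/H = 21.573 / 9.581 = 2.2516
r/H > 0.18, so dT = 5.38*(Q/r)^(2/3)/H
Q/r = 127.14
(Q/r)^(2/3) = 25.284
dT = 5.38 * 25.284 / 9.581 = 14.198 K

14.198 K


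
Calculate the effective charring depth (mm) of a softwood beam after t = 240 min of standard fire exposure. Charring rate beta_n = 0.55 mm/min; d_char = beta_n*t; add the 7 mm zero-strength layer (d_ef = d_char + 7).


d_char = 0.55 * 240 = 132 mm
d_ef = 132 + 1.0*7 = 139 mm

139 mm


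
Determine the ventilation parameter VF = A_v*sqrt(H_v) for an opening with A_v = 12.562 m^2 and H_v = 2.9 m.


sqrt(H_v) = 1.7029
VF = 12.562 * 1.7029 = 21.392 m^(5/2)

21.392 m^(5/2)


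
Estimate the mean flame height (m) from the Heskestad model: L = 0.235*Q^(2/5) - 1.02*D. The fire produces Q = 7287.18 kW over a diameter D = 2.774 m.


Q^(2/5) = 35.077
0.235 * Q^(2/5) = 8.2431
1.02 * D = 2.8295
L = 5.4136 m

5.4136 m


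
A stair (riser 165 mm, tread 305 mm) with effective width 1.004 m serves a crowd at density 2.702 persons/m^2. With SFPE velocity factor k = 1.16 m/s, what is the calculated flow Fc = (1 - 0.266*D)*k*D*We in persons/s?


1 - 0.266*D = 1 - 0.266*2.702 = 0.28127
Fs = 0.28127 * 1.16 * 2.702 = 0.88158 persons/(s*m)
Fc = 0.88158 * 1.004 = 0.88511 persons/s

0.88511 persons/s


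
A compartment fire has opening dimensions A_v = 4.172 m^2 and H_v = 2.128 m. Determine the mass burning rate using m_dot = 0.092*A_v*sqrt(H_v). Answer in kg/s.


sqrt(H_v) = 1.4588
m_dot = 0.092 * 4.172 * 1.4588 = 0.55991 kg/s

0.55991 kg/s


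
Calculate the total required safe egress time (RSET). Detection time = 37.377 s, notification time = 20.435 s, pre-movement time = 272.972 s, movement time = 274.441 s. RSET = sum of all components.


Total = 37.377 + 20.435 + 272.972 + 274.441 = 605.225 s

605.225 s


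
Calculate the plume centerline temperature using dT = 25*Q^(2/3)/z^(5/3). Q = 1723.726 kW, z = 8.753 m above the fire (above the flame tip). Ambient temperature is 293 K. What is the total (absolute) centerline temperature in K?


Q^(2/3) = 143.76
z^(5/3) = 37.176
dT = 25 * 143.76 / 37.176 = 96.677 K
T = 293 + 96.677 = 389.68 K

389.68 K


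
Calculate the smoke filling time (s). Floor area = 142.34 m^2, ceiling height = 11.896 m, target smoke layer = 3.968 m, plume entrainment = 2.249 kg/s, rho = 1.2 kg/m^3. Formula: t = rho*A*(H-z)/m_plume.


H - z = 7.928 m
t = 1.2 * 142.34 * 7.928 / 2.249 = 602.12 s

602.12 s


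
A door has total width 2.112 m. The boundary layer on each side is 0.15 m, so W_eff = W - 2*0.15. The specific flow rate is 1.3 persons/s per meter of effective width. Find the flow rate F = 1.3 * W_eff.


W_eff = 2.112 - 0.30 = 1.812 m
F = 1.3 * 1.812 = 2.3556 persons/s

2.3556 persons/s


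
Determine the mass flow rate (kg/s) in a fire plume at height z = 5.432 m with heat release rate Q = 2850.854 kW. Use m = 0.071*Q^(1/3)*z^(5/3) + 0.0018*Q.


Q^(1/3) = 14.179
z^(5/3) = 16.785
First term = 0.071 * 14.179 * 16.785 = 16.899
Second term = 0.0018 * 2850.854 = 5.1315
m = 22.030 kg/s

22.030 kg/s


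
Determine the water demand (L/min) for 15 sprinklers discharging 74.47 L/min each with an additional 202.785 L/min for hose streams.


Sprinkler demand = 15 * 74.47 = 1117.05 L/min
Total = 1117.05 + 202.785 = 1319.835 L/min

1319.835 L/min


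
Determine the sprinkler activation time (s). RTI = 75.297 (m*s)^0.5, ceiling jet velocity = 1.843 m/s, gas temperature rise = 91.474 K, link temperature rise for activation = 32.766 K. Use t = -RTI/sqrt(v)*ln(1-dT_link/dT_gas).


dT_link/dT_gas = 0.35820
ln(1 - 0.35820) = -0.44348
t = -75.297 / sqrt(1.843) * -0.44348 = 24.597 s

24.597 s


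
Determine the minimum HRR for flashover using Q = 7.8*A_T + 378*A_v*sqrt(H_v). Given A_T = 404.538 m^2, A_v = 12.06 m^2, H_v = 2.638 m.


7.8*A_T = 3155.4
sqrt(H_v) = 1.6242
378*A_v*sqrt(H_v) = 7404.2
Q = 3155.4 + 7404.2 = 10560 kW

10560 kW


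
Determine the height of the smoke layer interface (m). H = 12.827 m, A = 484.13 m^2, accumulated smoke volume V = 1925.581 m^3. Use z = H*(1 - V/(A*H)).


V/(A*H) = 0.31008
1 - 0.31008 = 0.68992
z = 12.827 * 0.68992 = 8.8496 m

8.8496 m


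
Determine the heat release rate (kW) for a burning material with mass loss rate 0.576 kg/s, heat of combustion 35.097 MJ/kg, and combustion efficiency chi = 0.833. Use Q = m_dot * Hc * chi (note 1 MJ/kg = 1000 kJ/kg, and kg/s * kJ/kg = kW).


Hc = 35.097 MJ/kg = 35.097 * 1000 kJ/kg = 35097 kJ/kg
Q = 0.576 kg/s * 35097 kJ/kg * 0.833 = 16840 kW

16840 kW


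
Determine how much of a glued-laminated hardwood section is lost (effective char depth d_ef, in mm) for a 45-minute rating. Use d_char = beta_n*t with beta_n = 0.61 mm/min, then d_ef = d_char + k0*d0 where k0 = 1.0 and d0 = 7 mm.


d_char = 0.61 * 45 = 27.45 mm
d_ef = 27.45 + 1.0*7 = 34.45 mm

34.45 mm


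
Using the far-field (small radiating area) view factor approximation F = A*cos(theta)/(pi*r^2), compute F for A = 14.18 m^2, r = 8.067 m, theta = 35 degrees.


cos(35 deg) = 0.81915
pi*r^2 = 204.44
F = 14.18 * 0.81915 / 204.44 = 0.056815

0.056815


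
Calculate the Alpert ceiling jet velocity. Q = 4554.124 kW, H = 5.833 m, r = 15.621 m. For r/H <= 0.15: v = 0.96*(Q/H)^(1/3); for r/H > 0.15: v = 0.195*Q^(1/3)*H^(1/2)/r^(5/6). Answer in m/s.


r/H = 15.621 / 5.833 = 2.6780
r/H > 0.15, so v = 0.195*Q^(1/3)*H^(1/2)/r^(5/6)
Q^(1/3) = 16.576
H^(1/2) = 2.4152
r^(5/6) = 9.8800
v = 0.195 * 16.576 * 2.4152 / 9.8800 = 0.79012 m/s

0.79012 m/s


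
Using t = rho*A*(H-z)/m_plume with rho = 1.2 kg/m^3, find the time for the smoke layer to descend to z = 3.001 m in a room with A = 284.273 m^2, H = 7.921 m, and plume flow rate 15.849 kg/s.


H - z = 4.92 m
t = 1.2 * 284.273 * 4.92 / 15.849 = 105.90 s

105.90 s


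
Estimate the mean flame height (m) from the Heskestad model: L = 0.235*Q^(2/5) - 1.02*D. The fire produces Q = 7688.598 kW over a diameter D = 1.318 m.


Q^(2/5) = 35.838
0.235 * Q^(2/5) = 8.4218
1.02 * D = 1.3444
L = 7.0775 m

7.0775 m


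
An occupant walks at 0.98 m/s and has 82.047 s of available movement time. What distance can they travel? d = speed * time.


d = 0.98 * 82.047 = 80.406 m

80.406 m


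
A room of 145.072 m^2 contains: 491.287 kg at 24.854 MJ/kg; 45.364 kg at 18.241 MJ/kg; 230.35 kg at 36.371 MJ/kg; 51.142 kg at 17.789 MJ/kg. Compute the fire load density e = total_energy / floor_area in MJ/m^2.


Total energy = 491.287*24.854 + 45.364*18.241 + 230.35*36.371 + 51.142*17.789
= 12210.45 + 827.4847 + 8378.060 + 909.7650
= 22325.76 MJ
e = 22325.76 / 145.072 = 153.89 MJ/m^2

153.89 MJ/m^2


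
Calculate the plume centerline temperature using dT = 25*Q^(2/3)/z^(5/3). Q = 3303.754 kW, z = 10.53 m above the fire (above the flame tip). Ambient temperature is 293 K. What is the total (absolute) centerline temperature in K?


Q^(2/3) = 221.82
z^(5/3) = 50.588
dT = 25 * 221.82 / 50.588 = 109.62 K
T = 293 + 109.62 = 402.62 K

402.62 K


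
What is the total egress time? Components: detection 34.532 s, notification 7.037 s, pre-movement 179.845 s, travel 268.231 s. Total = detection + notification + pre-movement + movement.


Total = 34.532 + 7.037 + 179.845 + 268.231 = 489.645 s

489.645 s


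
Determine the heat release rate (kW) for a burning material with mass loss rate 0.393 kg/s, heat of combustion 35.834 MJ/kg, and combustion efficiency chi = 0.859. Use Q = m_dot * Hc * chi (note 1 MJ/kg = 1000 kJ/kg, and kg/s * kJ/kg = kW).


Hc = 35.834 MJ/kg = 35.834 * 1000 kJ/kg = 35834 kJ/kg
Q = 0.393 kg/s * 35834 kJ/kg * 0.859 = 12097 kW

12097 kW


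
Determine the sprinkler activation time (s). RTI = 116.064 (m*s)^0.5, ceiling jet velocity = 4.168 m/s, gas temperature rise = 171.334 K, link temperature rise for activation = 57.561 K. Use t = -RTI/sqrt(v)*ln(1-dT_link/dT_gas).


dT_link/dT_gas = 0.33596
ln(1 - 0.33596) = -0.40941
t = -116.064 / sqrt(4.168) * -0.40941 = 23.275 s

23.275 s


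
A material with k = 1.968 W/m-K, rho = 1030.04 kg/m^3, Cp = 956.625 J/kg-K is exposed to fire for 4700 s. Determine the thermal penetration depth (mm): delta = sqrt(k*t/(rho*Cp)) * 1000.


alpha = 1.968 / (1030.04 * 956.625) = 1.9972e-06 m^2/s
alpha * t = 0.0093870
delta = sqrt(0.0093870) * 1000 = 96.887 mm

96.887 mm


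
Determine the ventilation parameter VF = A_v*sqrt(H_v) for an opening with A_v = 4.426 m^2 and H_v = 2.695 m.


sqrt(H_v) = 1.6416
VF = 4.426 * 1.6416 = 7.2659 m^(5/2)

7.2659 m^(5/2)


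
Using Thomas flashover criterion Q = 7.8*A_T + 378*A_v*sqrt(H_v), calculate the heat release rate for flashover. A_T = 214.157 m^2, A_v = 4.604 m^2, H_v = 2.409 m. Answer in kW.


7.8*A_T = 1670.4
sqrt(H_v) = 1.5521
378*A_v*sqrt(H_v) = 2701.1
Q = 1670.4 + 2701.1 = 4371.6 kW

4371.6 kW


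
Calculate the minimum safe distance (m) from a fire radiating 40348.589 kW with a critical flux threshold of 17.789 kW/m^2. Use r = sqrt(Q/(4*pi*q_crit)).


4*pi*q_crit = 223.54
Q/(4*pi*q_crit) = 180.50
r = sqrt(180.50) = 13.435 m

13.435 m


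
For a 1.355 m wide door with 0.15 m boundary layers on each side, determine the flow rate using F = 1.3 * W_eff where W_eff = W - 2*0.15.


W_eff = 1.355 - 0.30 = 1.055 m
F = 1.3 * 1.055 = 1.3715 persons/s

1.3715 persons/s


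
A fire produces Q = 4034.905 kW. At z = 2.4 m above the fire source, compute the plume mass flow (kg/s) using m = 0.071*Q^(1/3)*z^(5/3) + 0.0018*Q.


Q^(1/3) = 15.920
z^(5/3) = 4.3021
First term = 0.071 * 15.920 * 4.3021 = 4.8628
Second term = 0.0018 * 4034.905 = 7.2628
m = 12.126 kg/s

12.126 kg/s


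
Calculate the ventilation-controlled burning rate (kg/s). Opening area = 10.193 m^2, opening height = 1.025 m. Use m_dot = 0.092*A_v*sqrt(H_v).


sqrt(H_v) = 1.0124
m_dot = 0.092 * 10.193 * 1.0124 = 0.94941 kg/s

0.94941 kg/s


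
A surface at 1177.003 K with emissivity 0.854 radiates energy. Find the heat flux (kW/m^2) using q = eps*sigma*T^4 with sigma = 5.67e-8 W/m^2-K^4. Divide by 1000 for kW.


T^4 = 1.9192e+12
q = 0.854 * 5.67e-8 * 1.9192e+12 / 1000 = 92.929 kW/m^2

92.929 kW/m^2


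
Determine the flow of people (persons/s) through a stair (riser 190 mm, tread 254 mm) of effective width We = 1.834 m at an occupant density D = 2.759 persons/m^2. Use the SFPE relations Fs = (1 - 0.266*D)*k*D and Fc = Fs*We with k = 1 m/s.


1 - 0.266*D = 1 - 0.266*2.759 = 0.26611
Fs = 0.26611 * 1 * 2.759 = 0.73419 persons/(s*m)
Fc = 0.73419 * 1.834 = 1.3465 persons/s

1.3465 persons/s


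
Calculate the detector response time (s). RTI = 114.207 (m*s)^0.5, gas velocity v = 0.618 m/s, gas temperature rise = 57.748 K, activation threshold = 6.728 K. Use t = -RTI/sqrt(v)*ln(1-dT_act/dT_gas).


dT_act/dT_gas = 0.11651
ln(1 - 0.11651) = -0.12387
t = -114.207 / sqrt(0.618) * -0.12387 = 17.996 s

17.996 s


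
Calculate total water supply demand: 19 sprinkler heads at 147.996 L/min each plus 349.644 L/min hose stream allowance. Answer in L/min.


Sprinkler demand = 19 * 147.996 = 2811.924 L/min
Total = 2811.924 + 349.644 = 3161.568 L/min

3161.568 L/min


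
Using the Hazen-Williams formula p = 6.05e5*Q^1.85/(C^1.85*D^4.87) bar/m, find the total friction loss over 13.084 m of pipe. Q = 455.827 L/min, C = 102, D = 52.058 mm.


Q^1.85 = 82943
C^1.85 = 5198.9
D^4.87 = 2.2871e+08
p/m = 0.042202 bar/m
p_total = 0.042202 * 13.084 = 0.55217 bar

0.55217 bar


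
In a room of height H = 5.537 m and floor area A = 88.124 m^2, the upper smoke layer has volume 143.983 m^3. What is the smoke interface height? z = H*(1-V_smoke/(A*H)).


V/(A*H) = 0.29508
1 - 0.29508 = 0.70492
z = 5.537 * 0.70492 = 3.9031 m

3.9031 m
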